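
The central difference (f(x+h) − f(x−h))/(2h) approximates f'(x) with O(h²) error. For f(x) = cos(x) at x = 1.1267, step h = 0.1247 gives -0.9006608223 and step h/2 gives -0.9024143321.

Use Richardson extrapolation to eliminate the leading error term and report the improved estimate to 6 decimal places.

r = 2: numerator weight 4, denominator 3.
Difference of the inputs: -0.9024143321 − (-0.9006608223) = -0.0017535098
Divide by 2^2 − 1 = 3: (-0.0017535098)/3 = -0.0005845033
R = A(h/2) + (A(h/2) − A(h))/3 = -0.9024143321 − 0.0005845033 = -0.9029988354
Shift from A(h/2): −0.0005845033.

-0.902999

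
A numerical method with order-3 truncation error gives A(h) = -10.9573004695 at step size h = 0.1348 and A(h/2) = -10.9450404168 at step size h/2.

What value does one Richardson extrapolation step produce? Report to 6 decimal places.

-10.943289

With r = 3 the leading error scales as h^3, so the weight is 2^3 = 8.
2^3·A(h/2) = -87.5603233344; minus A(h) gives -76.6030228649.
Denominator 8 − 1 = 7.
Extrapolated: (-76.6030228649) / 7 = -10.9432889807
Gap between inputs: 1.226e-02; correction applied: +0.0017514361.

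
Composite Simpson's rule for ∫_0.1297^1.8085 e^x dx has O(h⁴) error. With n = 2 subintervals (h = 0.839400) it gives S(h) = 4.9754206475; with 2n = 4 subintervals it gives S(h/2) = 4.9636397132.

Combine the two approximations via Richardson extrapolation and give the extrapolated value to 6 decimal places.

Error is O(h^4); halving h shrinks it by 2^4 = 16.
Top: 16(4.9636397132) − (4.9754206475) = 74.4428147637
Divide by 2^4 − 1 = 15.
R = 74.4428147637/15 = 4.9628543176
Gap between inputs: 1.178e-02; correction applied: −0.0007853956.

4.962854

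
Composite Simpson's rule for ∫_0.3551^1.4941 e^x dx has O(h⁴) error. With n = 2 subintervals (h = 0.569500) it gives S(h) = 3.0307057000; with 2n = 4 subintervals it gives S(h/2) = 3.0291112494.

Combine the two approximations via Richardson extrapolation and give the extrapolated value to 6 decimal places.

With r = 4 the leading error scales as h^4, so the weight is 2^4 = 16.
16*3.0291112494 − 3.0307057000 = 45.4350742904
Divide by 2^4 − 1 = 15.
R = 45.4350742904/15 = 3.0290049527
Correction |R − A(h/2)| = 1.063e-04; gap |A(h/2) − A(h)| = 1.594e-03.

3.029005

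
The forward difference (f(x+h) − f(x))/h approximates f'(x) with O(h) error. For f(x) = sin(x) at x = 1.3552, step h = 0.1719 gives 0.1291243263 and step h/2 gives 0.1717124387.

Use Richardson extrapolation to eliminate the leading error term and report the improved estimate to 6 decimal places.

0.214301

Error is O(h^1); halving h shrinks it by 2^1 = 2.
2^1 × A(h/2) = 0.3434248774; minus A(h) gives 0.2143005511.
Divide by 2^1 − 1 = 1.
0.2143005511 ÷ 1 = 0.2143005511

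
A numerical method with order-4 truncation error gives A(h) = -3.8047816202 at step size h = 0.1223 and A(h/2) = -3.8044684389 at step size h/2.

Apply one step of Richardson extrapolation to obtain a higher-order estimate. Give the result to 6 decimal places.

r = 4, so 2^r = 16.
16·(-3.8044684389) = -60.8714950224; (-60.8714950224) − (-3.8047816202) = -57.0667134022
Divide by 2^4 − 1 = 15.
(16·(-3.8044684389) − (-3.8047816202))/(16 − 1) = -3.8044475601

-3.804448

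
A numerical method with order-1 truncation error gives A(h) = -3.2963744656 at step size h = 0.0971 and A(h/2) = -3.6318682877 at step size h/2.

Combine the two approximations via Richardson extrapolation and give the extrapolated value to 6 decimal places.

Order 1 gives 2^r = 2 and 2^r − 1 = 1.
2*(-3.6318682877) = -7.2637365754; (-7.2637365754) − (-3.2963744656) = -3.9673621098
Denominator 2 − 1 = 1.
Result: -3.9673621098
Shift from A(h/2): −0.3354938221.

-3.967362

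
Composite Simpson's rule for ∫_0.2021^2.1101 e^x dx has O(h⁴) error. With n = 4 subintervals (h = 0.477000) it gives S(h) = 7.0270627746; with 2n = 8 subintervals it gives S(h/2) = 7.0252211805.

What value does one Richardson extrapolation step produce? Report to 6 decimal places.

7.025098

Error is O(h^4); halving h shrinks it by 2^4 = 16.
Weighted: 112.4035388880 − 7.0270627746 = 105.3764761134
Extrapolated: 105.3764761134 / 15 = 7.0250984076
Gap between inputs: 1.842e-03; correction applied: −0.0001227729.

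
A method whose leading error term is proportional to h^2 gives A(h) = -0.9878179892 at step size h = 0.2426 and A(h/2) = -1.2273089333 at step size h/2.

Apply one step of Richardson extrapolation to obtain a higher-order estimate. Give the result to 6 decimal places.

-1.307139

Method order is 2; weight 2^2 = 4.
4*(-1.2273089333) = -4.9092357332; (-4.9092357332) − (-0.9878179892) = -3.9214177440
Denominator 4 − 1 = 3.
(-3.9214177440) ÷ 3 = -1.3071392480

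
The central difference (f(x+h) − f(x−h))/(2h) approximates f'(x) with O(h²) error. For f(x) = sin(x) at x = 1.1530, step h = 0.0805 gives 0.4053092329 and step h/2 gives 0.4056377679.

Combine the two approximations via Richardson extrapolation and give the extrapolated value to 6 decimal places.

0.405747

With r = 2 the leading error scales as h^2, so the weight is 2^2 = 4.
Weighted: 1.6225510716 − 0.4053092329 = 1.2172418387
Divide by 2^2 − 1 = 3.
So the Richardson estimate is 0.4057472796.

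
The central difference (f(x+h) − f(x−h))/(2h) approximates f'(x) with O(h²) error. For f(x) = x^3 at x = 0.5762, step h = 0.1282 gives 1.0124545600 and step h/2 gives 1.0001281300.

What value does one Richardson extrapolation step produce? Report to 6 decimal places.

0.996019

r = 2, so 2^r = 4.
A(h/2) − A(h) = 1.0001281300 − 1.0124545600 = -0.0123264300
Correction (A(h/2) − A(h))/(4 − 1) = (-0.0123264300)/3 = -0.0041088100
R = 1.0001281300 − 0.0041088100 = 0.9960193200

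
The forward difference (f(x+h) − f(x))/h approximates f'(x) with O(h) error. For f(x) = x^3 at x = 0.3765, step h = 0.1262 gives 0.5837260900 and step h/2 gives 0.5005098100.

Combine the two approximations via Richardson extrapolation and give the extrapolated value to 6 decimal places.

0.417294

The method has order 1: 2^1 = 2.
2*0.5005098100 = 1.0010196200; subtract 0.5837260900 → 0.4172935300
0.4172935300 ÷ 1 = 0.4172935300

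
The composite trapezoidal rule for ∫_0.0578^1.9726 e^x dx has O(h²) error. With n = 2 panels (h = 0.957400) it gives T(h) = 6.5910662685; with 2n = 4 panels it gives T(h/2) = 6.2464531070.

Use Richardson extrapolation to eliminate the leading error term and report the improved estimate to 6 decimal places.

With r = 2 the leading error scales as h^2, so the weight is 2^2 = 4.
4·6.2464531070 = 24.9858124280; 24.9858124280 − 6.5910662685 = 18.3947461595
Divide by 2^2 − 1 = 3.
So the Richardson estimate is 6.1315820532.

6.131582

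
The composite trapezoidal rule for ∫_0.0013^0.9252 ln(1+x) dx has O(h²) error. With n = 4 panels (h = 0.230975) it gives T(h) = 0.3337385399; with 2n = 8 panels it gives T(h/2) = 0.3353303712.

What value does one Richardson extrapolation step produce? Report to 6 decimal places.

Order 2 gives 2^r = 4 and 2^r − 1 = 3.
Numerator 4×A(h/2) − A(h) = 4×0.3353303712 − 0.3337385399 = 1.0075829449
Divide by 2^2 − 1 = 3.
1.0075829449 ÷ 3 = 0.3358609816

0.335861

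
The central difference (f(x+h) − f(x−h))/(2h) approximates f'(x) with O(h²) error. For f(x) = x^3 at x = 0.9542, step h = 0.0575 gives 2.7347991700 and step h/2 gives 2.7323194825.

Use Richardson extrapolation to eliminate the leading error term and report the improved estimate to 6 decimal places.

2.731493

Leading term ∝ h^2; use weight 4 = 2^2.
Top: 4(2.7323194825) − (2.7347991700) = 8.1944787600
Divide by 2^2 − 1 = 3.
R = 8.1944787600/3 = 2.7314929200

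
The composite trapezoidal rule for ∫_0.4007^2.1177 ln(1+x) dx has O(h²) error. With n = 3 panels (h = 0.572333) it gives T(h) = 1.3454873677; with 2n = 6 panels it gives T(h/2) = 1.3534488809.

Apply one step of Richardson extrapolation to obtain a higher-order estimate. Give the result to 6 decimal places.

Order 2 gives 2^r = 4 and 2^r − 1 = 3.
Difference of the inputs: 1.3534488809 − 1.3454873677 = 0.0079615132
Divide by 2^2 − 1 = 3: 0.0079615132/3 = 0.0026538377
R = A(h/2) + (A(h/2) − A(h))/3 = 1.3534488809 + 0.0026538377 = 1.3561027186
Correction |R − A(h/2)| = 2.654e-03; gap |A(h/2) − A(h)| = 7.962e-03.

1.356103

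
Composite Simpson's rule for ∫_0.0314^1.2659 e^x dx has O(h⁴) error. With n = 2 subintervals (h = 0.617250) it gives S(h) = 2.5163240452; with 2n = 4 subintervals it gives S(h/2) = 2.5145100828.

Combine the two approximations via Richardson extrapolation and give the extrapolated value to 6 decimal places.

2.514389

With r = 4 the leading error scales as h^4, so the weight is 2^4 = 16.
A(h/2) − A(h) = 2.5145100828 − 2.5163240452 = -0.0018139624
Divide by 2^4 − 1 = 15: (-0.0018139624)/15 = -0.0001209308
R = 2.5145100828 − 0.0001209308 = 2.5143891520
Gap between inputs: 1.814e-03; correction applied: −0.0001209308.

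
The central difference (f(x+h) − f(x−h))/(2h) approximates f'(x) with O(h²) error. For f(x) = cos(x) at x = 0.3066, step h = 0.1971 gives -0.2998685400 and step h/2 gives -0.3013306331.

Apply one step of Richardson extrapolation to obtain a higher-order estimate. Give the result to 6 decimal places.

With r = 2 the leading error scales as h^2, so the weight is 2^2 = 4.
Top: 4(-0.3013306331) − (-0.2998685400) = -0.9054539924
Divide by 2^2 − 1 = 3.
Extrapolated: (-0.9054539924) / 3 = -0.3018179975

-0.301818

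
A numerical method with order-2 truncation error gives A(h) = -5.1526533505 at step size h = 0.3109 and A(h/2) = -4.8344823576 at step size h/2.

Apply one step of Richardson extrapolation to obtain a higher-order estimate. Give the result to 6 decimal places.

-4.728425

With r = 2 the leading error scales as h^2, so the weight is 2^2 = 4.
Weighted: (-19.3379294304) − (-5.1526533505) = -14.1852760799
Denominator 4 − 1 = 3.
(4×(-4.8344823576) − (-5.1526533505))/(4 − 1) = -4.7284253600
Gap between inputs: 3.182e-01; correction applied: +0.1060569976.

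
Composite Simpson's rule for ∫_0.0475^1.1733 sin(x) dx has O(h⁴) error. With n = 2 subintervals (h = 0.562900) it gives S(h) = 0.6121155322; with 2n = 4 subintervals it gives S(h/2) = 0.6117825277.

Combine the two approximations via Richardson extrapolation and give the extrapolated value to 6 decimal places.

0.611760

Leading term ∝ h^4; use weight 16 = 2^4.
A(h/2) − A(h) = 0.6117825277 − 0.6121155322 = -0.0003330045
Correction (A(h/2) − A(h))/(16 − 1) = (-0.0003330045)/15 = -0.0000222003
R = A(h/2) + (A(h/2) − A(h))/15 = 0.6117825277 − 0.0000222003 = 0.6117603274
Shift from A(h/2): −0.0000222003.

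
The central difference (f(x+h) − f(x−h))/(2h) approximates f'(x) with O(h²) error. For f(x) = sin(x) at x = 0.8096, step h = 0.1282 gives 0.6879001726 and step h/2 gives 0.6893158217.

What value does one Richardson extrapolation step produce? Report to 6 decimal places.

0.689788

With r = 2 the leading error scales as h^2, so the weight is 2^2 = 4.
4*0.6893158217 − 0.6879001726 = 2.0693631142
(4*0.6893158217 − 0.6879001726)/(4 − 1) = 0.6897877047
Gap between inputs: 1.416e-03; correction applied: +0.0004718830.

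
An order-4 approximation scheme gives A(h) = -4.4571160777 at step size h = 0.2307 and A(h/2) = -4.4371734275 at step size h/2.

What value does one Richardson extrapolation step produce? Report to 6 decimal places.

-4.435844

Order 4 gives 2^r = 16 and 2^r − 1 = 15.
Difference of the inputs: -4.4371734275 − (-4.4571160777) = 0.0199426502
Divide by 2^4 − 1 = 15: 0.0199426502/15 = 0.0013295100
R = -4.4371734275 + 0.0013295100 = -4.4358439175
Correction |R − A(h/2)| = 1.330e-03; gap |A(h/2) − A(h)| = 1.994e-02.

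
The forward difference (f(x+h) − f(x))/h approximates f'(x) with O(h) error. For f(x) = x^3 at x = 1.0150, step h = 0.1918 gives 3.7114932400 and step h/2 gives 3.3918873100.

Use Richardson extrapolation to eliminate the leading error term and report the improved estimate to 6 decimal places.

3.072281

With r = 1 the leading error scales as h^1, so the weight is 2^1 = 2.
Weighted: 6.7837746200 − 3.7114932400 = 3.0722813800
Divide by 2^1 − 1 = 1.
3.0722813800 ÷ 1 = 3.0722813800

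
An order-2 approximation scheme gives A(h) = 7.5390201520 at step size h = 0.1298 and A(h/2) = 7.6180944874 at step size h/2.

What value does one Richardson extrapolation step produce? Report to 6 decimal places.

Error is O(h^2); halving h shrinks it by 2^2 = 4.
2^2×A(h/2) = 30.4723779496; minus A(h) gives 22.9333577976.
R = 22.9333577976/3 = 7.6444525992

7.644453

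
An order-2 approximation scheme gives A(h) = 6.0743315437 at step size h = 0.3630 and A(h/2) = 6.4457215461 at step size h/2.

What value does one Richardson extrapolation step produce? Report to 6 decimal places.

6.569518

r = 2, so 2^r = 4.
4 × 6.4457215461 − 6.0743315437 = 19.7085546407
Denominator 4 − 1 = 3.
R = 19.7085546407/3 = 6.5695182136
Shift from A(h/2): +0.1237966675.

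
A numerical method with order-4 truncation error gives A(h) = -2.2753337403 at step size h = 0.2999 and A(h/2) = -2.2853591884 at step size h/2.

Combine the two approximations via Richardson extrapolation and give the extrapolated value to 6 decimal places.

-2.286028

Order 4 gives 2^r = 16 and 2^r − 1 = 15.
2^4×A(h/2) = -36.5657470144; minus A(h) gives -34.2904132741.
R = (-34.2904132741)/15 = -2.2860275516
Correction |R − A(h/2)| = 6.684e-04; gap |A(h/2) − A(h)| = 1.003e-02.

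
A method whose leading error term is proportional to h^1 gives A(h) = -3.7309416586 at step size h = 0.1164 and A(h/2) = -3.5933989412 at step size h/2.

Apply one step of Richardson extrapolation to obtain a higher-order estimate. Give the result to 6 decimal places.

-3.455856

Leading term ∝ h^1; use weight 2 = 2^1.
2×(-3.5933989412) − (-3.7309416586) = -3.4558562238
Divide by 2^1 − 1 = 1.
R = (-3.4558562238)/1 = -3.4558562238
Shift from A(h/2): +0.1375427174.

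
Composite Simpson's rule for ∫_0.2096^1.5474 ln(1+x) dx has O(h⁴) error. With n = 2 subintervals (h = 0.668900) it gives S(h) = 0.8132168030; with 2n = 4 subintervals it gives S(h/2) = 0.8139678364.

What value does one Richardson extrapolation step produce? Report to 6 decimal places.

Order 4 gives 2^r = 16 and 2^r − 1 = 15.
Weighted: 13.0234853824 − 0.8132168030 = 12.2102685794
(16*0.8139678364 − 0.8132168030)/(16 − 1) = 0.8140179053

0.814018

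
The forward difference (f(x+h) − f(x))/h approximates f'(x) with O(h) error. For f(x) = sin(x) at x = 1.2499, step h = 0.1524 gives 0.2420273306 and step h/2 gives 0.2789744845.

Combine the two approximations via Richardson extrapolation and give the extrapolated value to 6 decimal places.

0.315922

Leading term ∝ h^1; use weight 2 = 2^1.
Weighted: 0.5579489690 − 0.2420273306 = 0.3159216384
Denominator 2 − 1 = 1.
(2 × 0.2789744845 − 0.2420273306)/(2 − 1) = 0.3159216384
Correction |R − A(h/2)| = 3.695e-02; gap |A(h/2) − A(h)| = 3.695e-02.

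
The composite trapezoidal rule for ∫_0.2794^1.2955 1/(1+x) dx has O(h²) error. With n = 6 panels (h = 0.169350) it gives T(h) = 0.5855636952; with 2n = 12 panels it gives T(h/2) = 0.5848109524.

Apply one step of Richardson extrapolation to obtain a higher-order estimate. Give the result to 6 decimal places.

0.584560

Error is O(h^2); halving h shrinks it by 2^2 = 4.
Numerator 4·A(h/2) − A(h) = 4·0.5848109524 − 0.5855636952 = 1.7536801144
Divide by 2^2 − 1 = 3.
R = 1.7536801144/3 = 0.5845600381
Shift from A(h/2): −0.0002509143.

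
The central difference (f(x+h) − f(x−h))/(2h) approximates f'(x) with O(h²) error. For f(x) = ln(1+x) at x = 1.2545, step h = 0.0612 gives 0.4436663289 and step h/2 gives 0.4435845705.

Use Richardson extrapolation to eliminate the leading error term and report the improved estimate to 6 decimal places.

0.443557

r = 2: numerator weight 4, denominator 3.
4×0.4435845705 = 1.7743382820; 1.7743382820 − 0.4436663289 = 1.3306719531
Divide by 2^2 − 1 = 3.
1.3306719531 ÷ 3 = 0.4435573177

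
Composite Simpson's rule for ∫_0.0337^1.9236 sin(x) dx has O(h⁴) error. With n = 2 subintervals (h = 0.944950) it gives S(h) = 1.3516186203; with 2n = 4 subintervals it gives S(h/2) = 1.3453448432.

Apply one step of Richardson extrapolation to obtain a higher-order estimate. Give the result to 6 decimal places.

Method order is 4; weight 2^4 = 16.
16*1.3453448432 = 21.5255174912; subtract 1.3516186203 → 20.1738988709
Extrapolated: 20.1738988709 / 15 = 1.3449265914
Correction |R − A(h/2)| = 4.183e-04; gap |A(h/2) − A(h)| = 6.274e-03.

1.344927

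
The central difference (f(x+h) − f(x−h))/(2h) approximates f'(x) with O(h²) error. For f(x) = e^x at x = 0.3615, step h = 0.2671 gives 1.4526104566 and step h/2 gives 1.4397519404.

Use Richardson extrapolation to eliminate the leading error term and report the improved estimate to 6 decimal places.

1.435466

Error is O(h^2); halving h shrinks it by 2^2 = 4.
Numerator 4×A(h/2) − A(h) = 4×1.4397519404 − 1.4526104566 = 4.3063973050
Extrapolated: 4.3063973050 / 3 = 1.4354657683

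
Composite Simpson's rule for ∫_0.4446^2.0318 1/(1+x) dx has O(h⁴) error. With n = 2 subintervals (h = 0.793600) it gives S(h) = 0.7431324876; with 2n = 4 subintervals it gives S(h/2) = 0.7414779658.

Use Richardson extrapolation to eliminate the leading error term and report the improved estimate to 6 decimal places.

Order 4 gives 2^r = 16 and 2^r − 1 = 15.
16*0.7414779658 = 11.8636474528; subtract 0.7431324876 → 11.1205149652
R = 11.1205149652/15 = 0.7413676643
Gap between inputs: 1.655e-03; correction applied: −0.0001103015.

0.741368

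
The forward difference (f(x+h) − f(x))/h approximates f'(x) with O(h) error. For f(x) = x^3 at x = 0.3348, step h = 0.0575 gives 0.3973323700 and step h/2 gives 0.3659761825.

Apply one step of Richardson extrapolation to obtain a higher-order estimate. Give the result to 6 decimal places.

0.334620

With r = 1 the leading error scales as h^1, so the weight is 2^1 = 2.
2 × 0.3659761825 − 0.3973323700 = 0.3346199950
Divide by 2^1 − 1 = 1.
So the Richardson estimate is 0.3346199950.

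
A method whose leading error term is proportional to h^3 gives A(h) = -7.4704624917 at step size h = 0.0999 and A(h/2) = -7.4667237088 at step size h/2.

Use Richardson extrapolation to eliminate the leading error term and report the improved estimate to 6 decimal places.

Order 3 gives 2^r = 8 and 2^r − 1 = 7.
Weighted: (-59.7337896704) − (-7.4704624917) = -52.2633271787
Denominator 8 − 1 = 7.
R = (-52.2633271787)/7 = -7.4661895970
Correction |R − A(h/2)| = 5.341e-04; gap |A(h/2) − A(h)| = 3.739e-03.

-7.466190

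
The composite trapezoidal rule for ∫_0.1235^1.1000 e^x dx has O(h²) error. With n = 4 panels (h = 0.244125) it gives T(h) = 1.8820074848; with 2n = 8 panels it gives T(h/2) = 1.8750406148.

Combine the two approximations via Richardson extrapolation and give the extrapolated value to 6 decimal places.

1.872718

With r = 2 the leading error scales as h^2, so the weight is 2^2 = 4.
Top: 4(1.8750406148) − (1.8820074848) = 5.6181549744
(4*1.8750406148 − 1.8820074848)/(4 − 1) = 1.8727183248
Gap between inputs: 6.967e-03; correction applied: −0.0023222900.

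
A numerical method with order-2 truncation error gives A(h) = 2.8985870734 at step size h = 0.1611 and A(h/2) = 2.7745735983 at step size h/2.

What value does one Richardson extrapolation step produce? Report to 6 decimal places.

Leading term ∝ h^2; use weight 4 = 2^2.
4 × 2.7745735983 = 11.0982943932; subtract 2.8985870734 → 8.1997073198
8.1997073198 ÷ 3 = 2.7332357733
Gap between inputs: 1.240e-01; correction applied: −0.0413378250.

2.733236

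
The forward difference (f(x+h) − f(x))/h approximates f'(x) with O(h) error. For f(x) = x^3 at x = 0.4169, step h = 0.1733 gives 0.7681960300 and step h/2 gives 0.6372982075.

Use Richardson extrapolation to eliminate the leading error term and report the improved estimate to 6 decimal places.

Error is O(h^1); halving h shrinks it by 2^1 = 2.
2 × 0.6372982075 = 1.2745964150; 1.2745964150 − 0.7681960300 = 0.5064003850
(2 × 0.6372982075 − 0.7681960300)/(2 − 1) = 0.5064003850
Shift from A(h/2): −0.1308978225.

0.506400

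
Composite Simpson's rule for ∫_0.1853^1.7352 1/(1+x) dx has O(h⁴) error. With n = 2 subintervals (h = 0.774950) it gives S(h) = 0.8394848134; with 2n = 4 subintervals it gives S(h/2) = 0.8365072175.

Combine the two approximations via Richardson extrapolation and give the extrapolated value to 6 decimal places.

r = 4: numerator weight 16, denominator 15.
2^4*A(h/2) = 13.3841154800; minus A(h) gives 12.5446306666.
Denominator 16 − 1 = 15.
R = 12.5446306666/15 = 0.8363087111
Correction |R − A(h/2)| = 1.985e-04; gap |A(h/2) − A(h)| = 2.978e-03.

0.836309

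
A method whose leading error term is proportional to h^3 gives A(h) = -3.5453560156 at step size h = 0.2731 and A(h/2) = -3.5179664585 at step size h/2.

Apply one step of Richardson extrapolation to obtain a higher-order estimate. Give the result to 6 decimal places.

r = 3: numerator weight 8, denominator 7.
8*(-3.5179664585) = -28.1437316680; subtract (-3.5453560156) → -24.5983756524
Extrapolated: (-24.5983756524) / 7 = -3.5140536646

-3.514054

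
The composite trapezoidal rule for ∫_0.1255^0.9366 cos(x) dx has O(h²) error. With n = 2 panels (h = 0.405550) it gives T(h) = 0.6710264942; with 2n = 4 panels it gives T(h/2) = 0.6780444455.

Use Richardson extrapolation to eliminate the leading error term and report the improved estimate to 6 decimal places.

0.680384

r = 2, so 2^r = 4.
2^2×A(h/2) = 2.7121777820; minus A(h) gives 2.0411512878.
Divide by 2^2 − 1 = 3.
2.0411512878 ÷ 3 = 0.6803837626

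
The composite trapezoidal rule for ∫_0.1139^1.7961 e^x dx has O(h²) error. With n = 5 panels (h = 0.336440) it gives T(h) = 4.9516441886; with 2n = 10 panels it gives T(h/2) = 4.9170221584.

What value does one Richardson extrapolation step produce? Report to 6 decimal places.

Error is O(h^2); halving h shrinks it by 2^2 = 4.
Numerator 4×A(h/2) − A(h) = 4×4.9170221584 − 4.9516441886 = 14.7164444450
Divide by 2^2 − 1 = 3.
Result: 4.9054814817
Correction |R − A(h/2)| = 1.154e-02; gap |A(h/2) − A(h)| = 3.462e-02.

4.905481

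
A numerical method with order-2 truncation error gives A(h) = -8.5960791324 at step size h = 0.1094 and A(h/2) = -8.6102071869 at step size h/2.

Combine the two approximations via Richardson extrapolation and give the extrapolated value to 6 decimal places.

r = 2: numerator weight 4, denominator 3.
Difference of the inputs: -8.6102071869 − (-8.5960791324) = -0.0141280545
Divide by 2^2 − 1 = 3: (-0.0141280545)/3 = -0.0047093515
R = A(h/2) + (A(h/2) − A(h))/3 = -8.6102071869 − 0.0047093515 = -8.6149165384

-8.614917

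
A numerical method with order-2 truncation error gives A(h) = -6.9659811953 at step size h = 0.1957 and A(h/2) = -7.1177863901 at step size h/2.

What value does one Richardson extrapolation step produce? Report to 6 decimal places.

The method has order 2: 2^2 = 4.
2^2·A(h/2) = -28.4711455604; minus A(h) gives -21.5051643651.
Divide by 2^2 − 1 = 3.
(-21.5051643651) ÷ 3 = -7.1683881217

-7.168388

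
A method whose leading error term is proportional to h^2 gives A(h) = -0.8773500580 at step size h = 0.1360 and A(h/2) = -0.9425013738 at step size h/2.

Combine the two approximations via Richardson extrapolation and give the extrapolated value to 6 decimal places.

-0.964218

Leading term ∝ h^2; use weight 4 = 2^2.
Numerator 4*A(h/2) − A(h) = 4*(-0.9425013738) − (-0.8773500580) = -2.8926554372
Extrapolated: (-2.8926554372) / 3 = -0.9642184791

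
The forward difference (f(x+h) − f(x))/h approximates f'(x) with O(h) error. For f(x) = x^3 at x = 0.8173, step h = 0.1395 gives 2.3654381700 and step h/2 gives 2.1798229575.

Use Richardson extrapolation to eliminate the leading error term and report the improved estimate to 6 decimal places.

1.994208

r = 1, so 2^r = 2.
Weighted: 4.3596459150 − 2.3654381700 = 1.9942077450
Extrapolated: 1.9942077450 / 1 = 1.9942077450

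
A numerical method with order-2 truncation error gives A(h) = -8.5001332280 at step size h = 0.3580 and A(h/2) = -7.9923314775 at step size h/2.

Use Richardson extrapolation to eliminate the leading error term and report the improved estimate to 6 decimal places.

r = 2: numerator weight 4, denominator 3.
Difference of the inputs: -7.9923314775 − (-8.5001332280) = 0.5078017505
Correction (A(h/2) − A(h))/(4 − 1) = 0.5078017505/3 = 0.1692672502
R = -7.9923314775 + 0.1692672502 = -7.8230642273

-7.823064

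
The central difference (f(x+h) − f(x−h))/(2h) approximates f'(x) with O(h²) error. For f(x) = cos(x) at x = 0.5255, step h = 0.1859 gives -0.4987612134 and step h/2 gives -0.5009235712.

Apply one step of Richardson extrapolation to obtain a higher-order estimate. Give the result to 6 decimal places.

With r = 2 the leading error scales as h^2, so the weight is 2^2 = 4.
4×(-0.5009235712) = -2.0036942848; subtract (-0.4987612134) → -1.5049330714
Denominator 4 − 1 = 3.
So the Richardson estimate is -0.5016443571.
Correction |R − A(h/2)| = 7.208e-04; gap |A(h/2) − A(h)| = 2.162e-03.

-0.501644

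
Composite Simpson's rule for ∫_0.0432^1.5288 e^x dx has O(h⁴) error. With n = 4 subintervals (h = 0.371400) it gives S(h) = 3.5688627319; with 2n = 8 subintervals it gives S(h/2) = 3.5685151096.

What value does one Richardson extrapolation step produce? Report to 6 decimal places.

3.568492

Order 4 gives 2^r = 16 and 2^r − 1 = 15.
Weighted: 57.0962417536 − 3.5688627319 = 53.5273790217
Denominator 16 − 1 = 15.
So the Richardson estimate is 3.5684919348.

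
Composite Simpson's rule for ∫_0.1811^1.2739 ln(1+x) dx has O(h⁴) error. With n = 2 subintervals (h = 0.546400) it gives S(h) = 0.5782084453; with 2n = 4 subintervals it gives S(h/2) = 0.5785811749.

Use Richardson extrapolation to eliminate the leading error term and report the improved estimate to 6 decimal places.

0.578606

Method order is 4; weight 2^4 = 16.
Weighted: 9.2572987984 − 0.5782084453 = 8.6790903531
Denominator 16 − 1 = 15.
Extrapolated: 8.6790903531 / 15 = 0.5786060235
Shift from A(h/2): +0.0000248486.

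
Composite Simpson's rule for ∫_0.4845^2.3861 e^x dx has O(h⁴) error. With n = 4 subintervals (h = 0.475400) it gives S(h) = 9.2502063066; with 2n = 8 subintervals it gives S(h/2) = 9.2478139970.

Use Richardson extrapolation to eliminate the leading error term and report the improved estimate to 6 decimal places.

r = 4: numerator weight 16, denominator 15.
Numerator 16×A(h/2) − A(h) = 16×9.2478139970 − 9.2502063066 = 138.7148176454
Denominator 16 − 1 = 15.
138.7148176454 ÷ 15 = 9.2476545097

9.247655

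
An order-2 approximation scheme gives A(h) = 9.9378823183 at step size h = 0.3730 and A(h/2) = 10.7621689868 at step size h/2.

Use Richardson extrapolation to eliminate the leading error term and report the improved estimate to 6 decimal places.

11.036931

r = 2, so 2^r = 4.
Numerator 4×A(h/2) − A(h) = 4×10.7621689868 − 9.9378823183 = 33.1107936289
Denominator 4 − 1 = 3.
R = 33.1107936289/3 = 11.0369312096
Gap between inputs: 8.243e-01; correction applied: +0.2747622228.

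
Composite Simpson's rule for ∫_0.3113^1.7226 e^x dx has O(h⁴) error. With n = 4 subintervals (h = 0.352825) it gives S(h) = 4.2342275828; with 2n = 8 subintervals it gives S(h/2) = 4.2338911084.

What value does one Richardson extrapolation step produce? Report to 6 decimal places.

The method has order 4: 2^4 = 16.
Weighted: 67.7422577344 − 4.2342275828 = 63.5080301516
63.5080301516 ÷ 15 = 4.2338686768

4.233869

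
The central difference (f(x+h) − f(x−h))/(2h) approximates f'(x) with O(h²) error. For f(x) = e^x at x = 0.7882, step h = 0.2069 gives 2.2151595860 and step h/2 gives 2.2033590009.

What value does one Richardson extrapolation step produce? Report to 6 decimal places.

2.199425

The method has order 2: 2^2 = 4.
4 × 2.2033590009 = 8.8134360036; 8.8134360036 − 2.2151595860 = 6.5982764176
Divide by 2^2 − 1 = 3.
So the Richardson estimate is 2.1994254725.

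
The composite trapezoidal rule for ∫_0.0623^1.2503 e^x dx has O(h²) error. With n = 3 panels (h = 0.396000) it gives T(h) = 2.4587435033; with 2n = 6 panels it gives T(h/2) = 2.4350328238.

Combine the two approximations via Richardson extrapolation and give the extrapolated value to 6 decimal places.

Error is O(h^2); halving h shrinks it by 2^2 = 4.
Difference of the inputs: 2.4350328238 − 2.4587435033 = -0.0237106795
Divide by 2^2 − 1 = 3: (-0.0237106795)/3 = -0.0079035598
R = A(h/2) + (A(h/2) − A(h))/3 = 2.4350328238 − 0.0079035598 = 2.4271292640
Correction |R − A(h/2)| = 7.904e-03; gap |A(h/2) − A(h)| = 2.371e-02.

2.427129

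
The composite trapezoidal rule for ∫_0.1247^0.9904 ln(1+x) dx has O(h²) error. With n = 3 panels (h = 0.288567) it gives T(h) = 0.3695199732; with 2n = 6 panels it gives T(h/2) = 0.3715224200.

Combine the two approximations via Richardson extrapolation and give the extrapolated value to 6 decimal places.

r = 2, so 2^r = 4.
4*0.3715224200 − 0.3695199732 = 1.1165697068
Denominator 4 − 1 = 3.
Result: 0.3721899023

0.372190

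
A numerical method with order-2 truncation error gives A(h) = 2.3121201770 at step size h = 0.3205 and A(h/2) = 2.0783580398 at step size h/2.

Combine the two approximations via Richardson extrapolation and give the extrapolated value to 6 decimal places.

2.000437

r = 2: numerator weight 4, denominator 3.
Numerator 4 × A(h/2) − A(h) = 4 × 2.0783580398 − 2.3121201770 = 6.0013119822
Denominator 4 − 1 = 3.
Extrapolated: 6.0013119822 / 3 = 2.0004373274
Correction |R − A(h/2)| = 7.792e-02; gap |A(h/2) − A(h)| = 2.338e-01.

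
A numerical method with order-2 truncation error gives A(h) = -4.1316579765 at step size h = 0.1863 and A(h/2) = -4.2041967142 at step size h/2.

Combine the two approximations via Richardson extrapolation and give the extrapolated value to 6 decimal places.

Order 2 gives 2^r = 4 and 2^r − 1 = 3.
4×(-4.2041967142) − (-4.1316579765) = -12.6851288803
Denominator 4 − 1 = 3.
(-12.6851288803) ÷ 3 = -4.2283762934

-4.228376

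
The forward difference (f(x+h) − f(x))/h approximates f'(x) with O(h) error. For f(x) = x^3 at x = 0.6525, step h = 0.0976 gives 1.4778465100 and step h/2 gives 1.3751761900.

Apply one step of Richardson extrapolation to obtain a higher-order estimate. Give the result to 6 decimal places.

1.272506

With r = 1 the leading error scales as h^1, so the weight is 2^1 = 2.
Numerator 2 × A(h/2) − A(h) = 2 × 1.3751761900 − 1.4778465100 = 1.2725058700
(2 × 1.3751761900 − 1.4778465100)/(2 − 1) = 1.2725058700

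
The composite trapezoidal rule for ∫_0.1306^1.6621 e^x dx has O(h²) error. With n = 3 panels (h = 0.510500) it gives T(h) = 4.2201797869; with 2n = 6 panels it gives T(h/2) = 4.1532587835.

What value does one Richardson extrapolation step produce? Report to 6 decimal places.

r = 2, so 2^r = 4.
Top: 4(4.1532587835) − (4.2201797869) = 12.3928553471
Denominator 4 − 1 = 3.
Result: 4.1309517824

4.130952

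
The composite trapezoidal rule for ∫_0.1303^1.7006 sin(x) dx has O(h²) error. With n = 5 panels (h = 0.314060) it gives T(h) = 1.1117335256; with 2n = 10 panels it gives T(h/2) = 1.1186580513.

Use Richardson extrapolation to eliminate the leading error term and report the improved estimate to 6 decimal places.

Order 2 gives 2^r = 4 and 2^r − 1 = 3.
Difference of the inputs: 1.1186580513 − 1.1117335256 = 0.0069245257
Correction (A(h/2) − A(h))/(4 − 1) = 0.0069245257/3 = 0.0023081752
R = 1.1186580513 + 0.0023081752 = 1.1209662265
Gap between inputs: 6.925e-03; correction applied: +0.0023081752.

1.120966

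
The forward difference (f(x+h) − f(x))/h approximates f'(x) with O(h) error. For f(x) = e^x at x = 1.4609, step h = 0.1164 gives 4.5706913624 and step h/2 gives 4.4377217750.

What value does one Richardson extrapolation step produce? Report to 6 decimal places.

4.304752

Order 1 gives 2^r = 2 and 2^r − 1 = 1.
Top: 2(4.4377217750) − (4.5706913624) = 4.3047521876
Divide by 2^1 − 1 = 1.
(2×4.4377217750 − 4.5706913624)/(2 − 1) = 4.3047521876
Correction |R − A(h/2)| = 1.330e-01; gap |A(h/2) − A(h)| = 1.330e-01.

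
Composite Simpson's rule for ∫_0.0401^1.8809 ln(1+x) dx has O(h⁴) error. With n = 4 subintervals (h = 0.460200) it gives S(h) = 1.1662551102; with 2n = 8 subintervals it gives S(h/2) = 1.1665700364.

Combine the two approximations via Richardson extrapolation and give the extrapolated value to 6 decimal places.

1.166591

Error is O(h^4); halving h shrinks it by 2^4 = 16.
16×1.1665700364 = 18.6651205824; subtract 1.1662551102 → 17.4988654722
R = 17.4988654722/15 = 1.1665910315
Correction |R − A(h/2)| = 2.100e-05; gap |A(h/2) − A(h)| = 3.149e-04.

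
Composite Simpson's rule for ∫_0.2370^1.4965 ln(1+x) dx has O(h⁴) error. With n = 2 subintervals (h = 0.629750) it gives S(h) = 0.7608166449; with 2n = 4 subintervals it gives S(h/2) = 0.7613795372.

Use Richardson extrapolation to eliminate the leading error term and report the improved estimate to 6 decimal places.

0.761417

Method order is 4; weight 2^4 = 16.
Numerator 16*A(h/2) − A(h) = 16*0.7613795372 − 0.7608166449 = 11.4212559503
(16*0.7613795372 − 0.7608166449)/(16 − 1) = 0.7614170634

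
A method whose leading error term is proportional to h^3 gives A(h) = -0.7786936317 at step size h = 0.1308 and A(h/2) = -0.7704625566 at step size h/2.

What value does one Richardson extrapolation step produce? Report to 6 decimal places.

-0.769287

Order 3 gives 2^r = 8 and 2^r − 1 = 7.
8×(-0.7704625566) − (-0.7786936317) = -5.3850068211
R = (-5.3850068211)/7 = -0.7692866887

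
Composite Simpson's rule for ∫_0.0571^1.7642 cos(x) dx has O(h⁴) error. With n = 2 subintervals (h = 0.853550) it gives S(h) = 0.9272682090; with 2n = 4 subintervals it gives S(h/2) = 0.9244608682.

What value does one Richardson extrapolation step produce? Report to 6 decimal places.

r = 4, so 2^r = 16.
16·0.9244608682 = 14.7913738912; 14.7913738912 − 0.9272682090 = 13.8641056822
Extrapolated: 13.8641056822 / 15 = 0.9242737121

0.924274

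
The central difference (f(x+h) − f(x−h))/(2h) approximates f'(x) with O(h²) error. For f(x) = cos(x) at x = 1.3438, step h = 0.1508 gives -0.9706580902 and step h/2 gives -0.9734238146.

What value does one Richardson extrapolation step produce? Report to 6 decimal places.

-0.974346

Leading term ∝ h^2; use weight 4 = 2^2.
A(h/2) − A(h) = -0.9734238146 − (-0.9706580902) = -0.0027657244
Correction (A(h/2) − A(h))/(4 − 1) = (-0.0027657244)/3 = -0.0009219081
R = A(h/2) + (A(h/2) − A(h))/3 = -0.9734238146 − 0.0009219081 = -0.9743457227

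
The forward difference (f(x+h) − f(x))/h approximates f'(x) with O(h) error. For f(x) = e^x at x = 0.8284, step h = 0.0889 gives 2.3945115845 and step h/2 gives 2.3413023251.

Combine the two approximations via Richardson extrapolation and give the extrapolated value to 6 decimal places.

Method order is 1; weight 2^1 = 2.
Difference of the inputs: 2.3413023251 − 2.3945115845 = -0.0532092594
Divide by 2^1 − 1 = 1: (-0.0532092594)/1 = -0.0532092594
R = A(h/2) + (A(h/2) − A(h))/1 = 2.3413023251 − 0.0532092594 = 2.2880930657

2.288093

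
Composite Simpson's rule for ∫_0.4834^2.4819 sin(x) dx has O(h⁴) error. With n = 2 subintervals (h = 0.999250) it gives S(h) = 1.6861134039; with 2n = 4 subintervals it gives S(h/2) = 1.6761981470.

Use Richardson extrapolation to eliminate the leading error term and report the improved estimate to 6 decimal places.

1.675537

With r = 4 the leading error scales as h^4, so the weight is 2^4 = 16.
2^4*A(h/2) = 26.8191703520; minus A(h) gives 25.1330569481.
Extrapolated: 25.1330569481 / 15 = 1.6755371299
Correction |R − A(h/2)| = 6.610e-04; gap |A(h/2) − A(h)| = 9.915e-03.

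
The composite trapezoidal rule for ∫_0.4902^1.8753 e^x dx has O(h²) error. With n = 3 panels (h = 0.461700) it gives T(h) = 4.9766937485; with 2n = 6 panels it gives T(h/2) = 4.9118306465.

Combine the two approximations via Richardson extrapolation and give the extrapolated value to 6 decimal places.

Order 2 gives 2^r = 4 and 2^r − 1 = 3.
Top: 4(4.9118306465) − (4.9766937485) = 14.6706288375
Divide by 2^2 − 1 = 3.
So the Richardson estimate is 4.8902096125.
Gap between inputs: 6.486e-02; correction applied: −0.0216210340.

4.890210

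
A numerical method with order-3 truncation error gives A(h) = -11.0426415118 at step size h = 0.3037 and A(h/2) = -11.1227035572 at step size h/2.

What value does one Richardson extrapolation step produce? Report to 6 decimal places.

-11.134141

r = 3: numerator weight 8, denominator 7.
8×(-11.1227035572) − (-11.0426415118) = -77.9389869458
Divide by 2^3 − 1 = 7.
R = (-77.9389869458)/7 = -11.1341409923
Shift from A(h/2): −0.0114374351.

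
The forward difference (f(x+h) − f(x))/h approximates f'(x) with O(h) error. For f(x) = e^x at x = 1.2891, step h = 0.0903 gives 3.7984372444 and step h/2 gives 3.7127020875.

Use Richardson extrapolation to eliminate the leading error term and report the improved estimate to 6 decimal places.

3.626967

r = 1: numerator weight 2, denominator 1.
Difference of the inputs: 3.7127020875 − 3.7984372444 = -0.0857351569
Divide by 2^1 − 1 = 1: (-0.0857351569)/1 = -0.0857351569
R = A(h/2) + (A(h/2) − A(h))/1 = 3.7127020875 − 0.0857351569 = 3.6269669306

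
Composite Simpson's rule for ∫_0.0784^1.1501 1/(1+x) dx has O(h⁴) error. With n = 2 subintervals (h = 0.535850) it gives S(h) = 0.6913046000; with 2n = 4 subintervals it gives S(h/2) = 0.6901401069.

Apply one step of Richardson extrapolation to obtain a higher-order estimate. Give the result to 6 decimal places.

Method order is 4; weight 2^4 = 16.
16×0.6901401069 = 11.0422417104; 11.0422417104 − 0.6913046000 = 10.3509371104
10.3509371104 ÷ 15 = 0.6900624740

0.690062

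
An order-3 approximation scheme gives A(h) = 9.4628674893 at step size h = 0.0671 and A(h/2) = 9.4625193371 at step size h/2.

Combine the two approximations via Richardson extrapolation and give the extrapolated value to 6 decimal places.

9.462470

Leading term ∝ h^3; use weight 8 = 2^3.
8 × 9.4625193371 = 75.7001546968; subtract 9.4628674893 → 66.2372872075
(8 × 9.4625193371 − 9.4628674893)/(8 − 1) = 9.4624696011
Gap between inputs: 3.482e-04; correction applied: −0.0000497360.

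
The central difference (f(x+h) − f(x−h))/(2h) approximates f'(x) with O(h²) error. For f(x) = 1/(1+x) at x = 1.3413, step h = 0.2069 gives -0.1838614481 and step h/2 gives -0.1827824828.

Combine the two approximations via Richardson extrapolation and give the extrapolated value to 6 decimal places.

Leading term ∝ h^2; use weight 4 = 2^2.
A(h/2) − A(h) = -0.1827824828 − (-0.1838614481) = 0.0010789653
Correction (A(h/2) − A(h))/(4 − 1) = 0.0010789653/3 = 0.0003596551
R = -0.1827824828 + 0.0003596551 = -0.1824228277
Shift from A(h/2): +0.0003596551.

-0.182423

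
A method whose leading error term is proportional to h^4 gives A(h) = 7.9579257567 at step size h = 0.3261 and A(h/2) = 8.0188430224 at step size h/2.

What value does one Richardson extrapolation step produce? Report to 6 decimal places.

Leading term ∝ h^4; use weight 16 = 2^4.
16 × 8.0188430224 = 128.3014883584; subtract 7.9579257567 → 120.3435626017
Divide by 2^4 − 1 = 15.
120.3435626017 ÷ 15 = 8.0229041734

8.022904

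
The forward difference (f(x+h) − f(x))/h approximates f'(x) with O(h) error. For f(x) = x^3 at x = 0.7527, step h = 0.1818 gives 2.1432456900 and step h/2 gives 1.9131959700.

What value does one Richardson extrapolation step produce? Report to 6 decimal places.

1.683146

With r = 1 the leading error scales as h^1, so the weight is 2^1 = 2.
A(h/2) − A(h) = 1.9131959700 − 2.1432456900 = -0.2300497200
Divide by 2^1 − 1 = 1: (-0.2300497200)/1 = -0.2300497200
R = 1.9131959700 − 0.2300497200 = 1.6831462500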